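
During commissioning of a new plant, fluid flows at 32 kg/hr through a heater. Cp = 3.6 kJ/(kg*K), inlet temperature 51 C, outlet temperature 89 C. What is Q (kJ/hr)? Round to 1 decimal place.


Q = m_dot * Cp * (T2 - T1)
Q = 32 * 3.6 * (89 - 51)
Q = 32 * 3.6 * 38
Q = 4377.6 kJ/hr


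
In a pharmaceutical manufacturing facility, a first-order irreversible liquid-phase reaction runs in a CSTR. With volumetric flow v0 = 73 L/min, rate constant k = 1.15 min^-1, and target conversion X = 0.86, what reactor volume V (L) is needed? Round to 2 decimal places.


V = v0 * X / (k * (1 - X))
V = 73 * 0.86 / (1.15 * (1 - 0.86))
V = 62.78 / (1.15 * 0.14)
V = 62.78 / 0.161
V = 389.94 L


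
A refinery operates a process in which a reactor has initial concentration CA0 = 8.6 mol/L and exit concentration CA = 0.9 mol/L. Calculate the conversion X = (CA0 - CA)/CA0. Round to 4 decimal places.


X = (CA0 - CA) / CA0
X = (8.6 - 0.9) / 8.6
X = 7.7 / 8.6
X = 0.8953


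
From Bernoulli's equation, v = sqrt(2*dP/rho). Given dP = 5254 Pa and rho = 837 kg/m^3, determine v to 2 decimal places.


v = sqrt(2*dP/rho)
v = sqrt(2*5254/837)
v = sqrt(12.554361)
v = 3.54 m/s


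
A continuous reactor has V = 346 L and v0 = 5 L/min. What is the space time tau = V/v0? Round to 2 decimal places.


tau = V / v0
tau = 346 / 5
tau = 69.20 min


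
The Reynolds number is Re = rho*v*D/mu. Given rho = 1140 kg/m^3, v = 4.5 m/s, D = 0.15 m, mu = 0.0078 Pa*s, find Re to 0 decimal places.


Re = rho * v * D / mu
Re = 1140 * 4.5 * 0.15 / 0.0078
Re = 769.5 / 0.0078
Re = 98654


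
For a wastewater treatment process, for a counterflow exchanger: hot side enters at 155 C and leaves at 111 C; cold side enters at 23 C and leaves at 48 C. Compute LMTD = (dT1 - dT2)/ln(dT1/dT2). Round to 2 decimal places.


dT1 = Th_in - Tc_out = 155 - 48 = 107
dT2 = Th_out - Tc_in = 111 - 23 = 88
LMTD = (dT1 - dT2) / ln(dT1/dT2)
LMTD = (107 - 88) / ln(107/88)
LMTD = 97.19 K


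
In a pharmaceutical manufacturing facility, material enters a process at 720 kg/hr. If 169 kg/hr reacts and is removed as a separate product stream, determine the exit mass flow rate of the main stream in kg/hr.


Steady-state mass balance on the main outlet: F_out = F_in - F_removed
F_out = 720 - 169
F_out = 551 kg/hr


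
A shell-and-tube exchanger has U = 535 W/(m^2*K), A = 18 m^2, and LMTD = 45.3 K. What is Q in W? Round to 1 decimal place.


Q = U * A * LMTD
Q = 535 * 18 * 45.3
Q = 436239.0 W


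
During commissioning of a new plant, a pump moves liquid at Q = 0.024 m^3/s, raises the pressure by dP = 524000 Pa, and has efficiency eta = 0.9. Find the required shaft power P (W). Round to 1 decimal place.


P = Q * dP / eta
P = 0.024 * 524000 / 0.9
P = 12576.0 / 0.9
P = 13973.3 W


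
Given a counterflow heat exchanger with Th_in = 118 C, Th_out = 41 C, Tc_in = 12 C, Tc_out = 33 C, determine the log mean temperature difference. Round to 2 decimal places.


dT1 = Th_in - Tc_out = 118 - 33 = 85
dT2 = Th_out - Tc_in = 41 - 12 = 29
LMTD = (dT1 - dT2) / ln(dT1/dT2)
LMTD = (85 - 29) / ln(85/29)
LMTD = 52.08 K


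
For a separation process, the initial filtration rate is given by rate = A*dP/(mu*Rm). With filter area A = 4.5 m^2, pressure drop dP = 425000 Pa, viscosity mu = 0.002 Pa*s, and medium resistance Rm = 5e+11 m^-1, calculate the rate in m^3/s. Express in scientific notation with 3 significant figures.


rate = A * dP / (mu * Rm)
rate = 4.5 * 425000 / (0.002 * 5e+11)
rate = 1912500.0 / 1.000e+09
rate = 1.91e-03 m^3/s


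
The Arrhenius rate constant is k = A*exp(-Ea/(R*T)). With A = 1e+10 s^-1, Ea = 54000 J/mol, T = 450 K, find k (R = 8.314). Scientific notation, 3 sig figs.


k = A * exp(-Ea/(R*T))
k = 1e+10 * exp(-54000 / (8.314 * 450))
k = 1e+10 * exp(-14.433486)
k = 5.39e+03


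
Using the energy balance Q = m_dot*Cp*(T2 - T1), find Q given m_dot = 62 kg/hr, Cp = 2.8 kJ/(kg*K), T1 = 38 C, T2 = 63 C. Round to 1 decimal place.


Q = m_dot * Cp * (T2 - T1)
Q = 62 * 2.8 * (63 - 38)
Q = 62 * 2.8 * 25
Q = 4340.0 kJ/hr


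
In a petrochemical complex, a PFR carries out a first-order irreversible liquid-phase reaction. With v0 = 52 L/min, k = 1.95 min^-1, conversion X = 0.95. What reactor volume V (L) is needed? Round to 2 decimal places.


V = (v0/k) * ln(1/(1-X))
V = (52/1.95) * ln(1/(1-0.95))
V = 26.666667 * ln(20.0)
V = 26.666667 * 2.995732
V = 79.89 L


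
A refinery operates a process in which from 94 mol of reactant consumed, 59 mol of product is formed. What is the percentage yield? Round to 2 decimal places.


Yield = (moles product / moles consumed) * 100%
Yield = (59 / 94) * 100
Yield = 0.6277 * 100
Yield = 62.77%


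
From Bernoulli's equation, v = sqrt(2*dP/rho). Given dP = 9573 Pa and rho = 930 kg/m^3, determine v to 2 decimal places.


v = sqrt(2*dP/rho)
v = sqrt(2*9573/930)
v = sqrt(20.587097)
v = 4.54 m/s


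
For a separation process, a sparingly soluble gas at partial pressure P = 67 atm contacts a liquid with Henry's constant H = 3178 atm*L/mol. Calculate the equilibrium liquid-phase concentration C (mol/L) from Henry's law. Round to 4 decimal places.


C = P / H
C = 67 / 3178
C = 0.0211 mol/L


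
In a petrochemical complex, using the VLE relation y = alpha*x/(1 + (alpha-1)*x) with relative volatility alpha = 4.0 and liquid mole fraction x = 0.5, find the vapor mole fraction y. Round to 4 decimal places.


y = alpha*x / (1 + (alpha-1)*x)
y = 4.0*0.5 / (1 + (4.0-1)*0.5)
y = 2.0 / (1 + 1.5)
y = 2.0 / 2.5
y = 0.8000


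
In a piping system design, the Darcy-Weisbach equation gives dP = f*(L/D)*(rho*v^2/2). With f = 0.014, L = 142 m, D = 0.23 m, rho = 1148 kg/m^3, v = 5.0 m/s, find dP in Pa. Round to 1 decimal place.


dP = f * (L/D) * (rho*v^2/2)
dP = 0.014 * (142/0.23) * (1148*5.0^2/2)
L/D = 617.39130435
rho*v^2/2 = 1148*25.0/2 = 14350.0
dP = 0.014 * 617.39130435 * 14350.0
dP = 124033.9 Pa


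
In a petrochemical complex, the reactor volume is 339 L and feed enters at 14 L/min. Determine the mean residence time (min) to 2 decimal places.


tau = V / v0
tau = 339 / 14
tau = 24.21 min


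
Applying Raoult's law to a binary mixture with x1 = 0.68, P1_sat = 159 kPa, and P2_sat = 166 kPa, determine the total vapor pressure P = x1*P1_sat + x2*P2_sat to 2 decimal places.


P = x1*P1_sat + x2*P2_sat
x2 = 1 - x1 = 1 - 0.68 = 0.32
P = 0.68*159 + 0.32*166
P = 108.12 + 53.12
P = 161.24 kPa


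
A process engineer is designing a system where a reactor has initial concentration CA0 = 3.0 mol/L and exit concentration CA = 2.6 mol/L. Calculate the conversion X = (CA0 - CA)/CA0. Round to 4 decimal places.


X = (CA0 - CA) / CA0
X = (3.0 - 2.6) / 3.0
X = 0.4 / 3.0
X = 0.1333


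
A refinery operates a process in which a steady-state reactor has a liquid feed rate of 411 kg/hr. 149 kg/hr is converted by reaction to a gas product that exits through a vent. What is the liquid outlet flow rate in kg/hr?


Steady-state mass balance on the main outlet: F_out = F_in - F_removed
F_out = 411 - 149
F_out = 262 kg/hr


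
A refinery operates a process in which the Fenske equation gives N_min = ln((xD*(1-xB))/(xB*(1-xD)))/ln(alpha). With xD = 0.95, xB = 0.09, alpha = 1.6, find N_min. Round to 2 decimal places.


N_min = ln((xD*(1-xB))/(xB*(1-xD))) / ln(alpha)
Numerator inside ln: 0.8645 / 0.0045 = 192.111111
ln(192.111111) = 5.258074
ln(alpha) = ln(1.6) = 0.470004
N_min = 5.258074 / 0.470004 = 11.19


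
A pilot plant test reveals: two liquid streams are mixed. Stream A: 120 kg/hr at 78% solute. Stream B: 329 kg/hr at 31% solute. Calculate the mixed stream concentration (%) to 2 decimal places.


Mass balance on solute: F1*x1 + F2*x2 = F3*x3
F3 = F1 + F2 = 120 + 329 = 449 kg/hr
x3 = (F1*x1 + F2*x2)/F3
x3 = (120*0.78 + 329*0.31) / 449
x3 = 43.56%


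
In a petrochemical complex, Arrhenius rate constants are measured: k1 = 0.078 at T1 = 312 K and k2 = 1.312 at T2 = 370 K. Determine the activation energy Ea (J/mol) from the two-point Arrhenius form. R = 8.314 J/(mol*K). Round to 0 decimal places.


Ea = R * ln(k2/k1) / (1/T1 - 1/T2)
ln(k2/k1) = ln(1.312/0.078) = 2.8225991
1/T1 - 1/T2 = 1/312 - 1/370 = 0.000502425502
Ea = 8.314 * 2.8225991 / 0.000502425502
Ea = 46708 J/mol


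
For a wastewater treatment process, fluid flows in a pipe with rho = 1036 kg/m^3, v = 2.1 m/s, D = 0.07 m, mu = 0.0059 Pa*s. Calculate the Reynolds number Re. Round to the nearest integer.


Re = rho * v * D / mu
Re = 1036 * 2.1 * 0.07 / 0.0059
Re = 152.292 / 0.0059
Re = 25812


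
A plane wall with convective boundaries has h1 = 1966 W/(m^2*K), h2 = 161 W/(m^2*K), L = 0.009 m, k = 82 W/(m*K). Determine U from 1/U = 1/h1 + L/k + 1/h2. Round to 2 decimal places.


1/U = 1/h1 + L/k + 1/h2
1/U = 1/1966 + 0.009/82 + 1/161
1/U = 0.000508647 + 0.0001097561 + 0.0062111801
1/U = 0.0068295832
U = 146.42 W/(m^2*K)


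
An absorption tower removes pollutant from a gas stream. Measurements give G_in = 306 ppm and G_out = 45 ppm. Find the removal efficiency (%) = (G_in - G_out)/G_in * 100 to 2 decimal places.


Efficiency = (G_in - G_out) / G_in * 100%
Efficiency = (306 - 45) / 306 * 100
Efficiency = 261 / 306 * 100
Efficiency = 85.29%


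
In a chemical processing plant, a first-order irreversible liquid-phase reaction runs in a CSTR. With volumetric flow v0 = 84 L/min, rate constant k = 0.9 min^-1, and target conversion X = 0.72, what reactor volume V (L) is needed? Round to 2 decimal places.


V = v0 * X / (k * (1 - X))
V = 84 * 0.72 / (0.9 * (1 - 0.72))
V = 60.48 / (0.9 * 0.28)
V = 60.48 / 0.252
V = 240.00 L


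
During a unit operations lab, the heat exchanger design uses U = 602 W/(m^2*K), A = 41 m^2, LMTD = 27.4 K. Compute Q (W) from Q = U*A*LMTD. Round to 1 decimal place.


Q = U * A * LMTD
Q = 602 * 41 * 27.4
Q = 676286.8 W


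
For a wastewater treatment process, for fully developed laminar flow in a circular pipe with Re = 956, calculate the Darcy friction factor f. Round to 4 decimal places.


f = 64 / Re
f = 64 / 956
f = 0.0669


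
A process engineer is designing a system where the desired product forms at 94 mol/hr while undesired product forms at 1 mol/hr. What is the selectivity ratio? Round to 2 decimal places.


S = desired product rate / undesired product rate
S = 94 / 1
S = 94.00


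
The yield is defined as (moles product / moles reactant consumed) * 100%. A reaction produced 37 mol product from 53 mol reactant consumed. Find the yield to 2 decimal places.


Yield = (moles product / moles consumed) * 100%
Yield = (37 / 53) * 100
Yield = 0.6981 * 100
Yield = 69.81%


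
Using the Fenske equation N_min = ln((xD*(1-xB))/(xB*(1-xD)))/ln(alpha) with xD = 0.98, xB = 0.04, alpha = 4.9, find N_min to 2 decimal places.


N_min = ln((xD*(1-xB))/(xB*(1-xD))) / ln(alpha)
Numerator inside ln: 0.9408 / 0.0008 = 1176.0
ln(1176.0) = 7.069874
ln(alpha) = ln(4.9) = 1.589235
N_min = 7.069874 / 1.589235 = 4.45


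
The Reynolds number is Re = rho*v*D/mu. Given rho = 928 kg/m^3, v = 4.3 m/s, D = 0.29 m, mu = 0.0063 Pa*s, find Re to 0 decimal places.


Re = rho * v * D / mu
Re = 928 * 4.3 * 0.29 / 0.0063
Re = 1157.216 / 0.0063
Re = 183685


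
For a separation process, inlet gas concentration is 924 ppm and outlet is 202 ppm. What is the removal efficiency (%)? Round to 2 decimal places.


Efficiency = (G_in - G_out) / G_in * 100%
Efficiency = (924 - 202) / 924 * 100
Efficiency = 722 / 924 * 100
Efficiency = 78.14%


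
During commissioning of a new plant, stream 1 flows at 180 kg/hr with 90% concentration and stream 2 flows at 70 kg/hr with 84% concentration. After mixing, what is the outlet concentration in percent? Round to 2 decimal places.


Mass balance on solute: F1*x1 + F2*x2 = F3*x3
F3 = F1 + F2 = 180 + 70 = 250 kg/hr
x3 = (F1*x1 + F2*x2)/F3
x3 = (180*0.9 + 70*0.84) / 250
x3 = 88.32%


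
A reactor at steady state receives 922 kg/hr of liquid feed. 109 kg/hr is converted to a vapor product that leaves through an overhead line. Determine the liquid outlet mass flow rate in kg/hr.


Steady-state mass balance on the main outlet: F_out = F_in - F_removed
F_out = 922 - 109
F_out = 813 kg/hr


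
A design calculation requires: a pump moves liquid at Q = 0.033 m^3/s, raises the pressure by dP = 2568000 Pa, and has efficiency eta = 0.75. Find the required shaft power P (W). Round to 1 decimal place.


P = Q * dP / eta
P = 0.033 * 2568000 / 0.75
P = 84744.0 / 0.75
P = 112992.0 W


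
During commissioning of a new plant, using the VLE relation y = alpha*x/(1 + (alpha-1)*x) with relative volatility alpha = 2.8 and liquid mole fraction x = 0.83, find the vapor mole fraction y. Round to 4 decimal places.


y = alpha*x / (1 + (alpha-1)*x)
y = 2.8*0.83 / (1 + (2.8-1)*0.83)
y = 2.324 / (1 + 1.494)
y = 2.324 / 2.494
y = 0.9318


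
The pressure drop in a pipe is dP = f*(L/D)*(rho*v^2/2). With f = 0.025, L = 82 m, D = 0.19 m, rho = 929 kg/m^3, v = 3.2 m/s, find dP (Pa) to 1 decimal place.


dP = f * (L/D) * (rho*v^2/2)
dP = 0.025 * (82/0.19) * (929*3.2^2/2)
L/D = 431.57894737
rho*v^2/2 = 929*10.24/2 = 4756.48
dP = 0.025 * 431.57894737 * 4756.48
dP = 51319.9 Pa


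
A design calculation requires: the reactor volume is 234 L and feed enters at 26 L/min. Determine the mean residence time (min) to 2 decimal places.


tau = V / v0
tau = 234 / 26
tau = 9.00 min


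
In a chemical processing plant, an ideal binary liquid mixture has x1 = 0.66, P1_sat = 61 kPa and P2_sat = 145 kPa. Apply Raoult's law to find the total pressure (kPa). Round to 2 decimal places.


P = x1*P1_sat + x2*P2_sat
x2 = 1 - x1 = 1 - 0.66 = 0.34
P = 0.66*61 + 0.34*145
P = 40.26 + 49.3
P = 89.56 kPa


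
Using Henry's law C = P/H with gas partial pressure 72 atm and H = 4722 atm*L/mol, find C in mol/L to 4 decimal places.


C = P / H
C = 72 / 4722
C = 0.0152 mol/L


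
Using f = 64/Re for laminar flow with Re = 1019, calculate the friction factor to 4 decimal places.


f = 64 / Re
f = 64 / 1019
f = 0.0628


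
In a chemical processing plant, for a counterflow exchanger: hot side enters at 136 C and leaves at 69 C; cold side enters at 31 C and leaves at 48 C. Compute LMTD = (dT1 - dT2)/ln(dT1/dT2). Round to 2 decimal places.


dT1 = Th_in - Tc_out = 136 - 48 = 88
dT2 = Th_out - Tc_in = 69 - 31 = 38
LMTD = (dT1 - dT2) / ln(dT1/dT2)
LMTD = (88 - 38) / ln(88/38)
LMTD = 59.54 K


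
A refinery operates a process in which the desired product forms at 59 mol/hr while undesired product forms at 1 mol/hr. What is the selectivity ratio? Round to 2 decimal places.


S = desired product rate / undesired product rate
S = 59 / 1
S = 59.00


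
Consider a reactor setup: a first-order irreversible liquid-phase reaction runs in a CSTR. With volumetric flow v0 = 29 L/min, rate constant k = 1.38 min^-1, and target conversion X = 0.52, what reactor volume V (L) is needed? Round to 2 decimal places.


V = v0 * X / (k * (1 - X))
V = 29 * 0.52 / (1.38 * (1 - 0.52))
V = 15.08 / (1.38 * 0.48)
V = 15.08 / 0.6624
V = 22.77 L


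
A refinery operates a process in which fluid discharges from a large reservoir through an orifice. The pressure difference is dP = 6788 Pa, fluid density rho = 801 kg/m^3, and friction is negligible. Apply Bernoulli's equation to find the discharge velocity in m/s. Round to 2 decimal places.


v = sqrt(2*dP/rho)
v = sqrt(2*6788/801)
v = sqrt(16.948814)
v = 4.12 m/s


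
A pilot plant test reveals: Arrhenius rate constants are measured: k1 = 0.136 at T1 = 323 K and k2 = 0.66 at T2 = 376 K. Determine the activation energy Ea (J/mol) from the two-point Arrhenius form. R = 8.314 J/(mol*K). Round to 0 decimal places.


Ea = R * ln(k2/k1) / (1/T1 - 1/T2)
ln(k2/k1) = ln(0.66/0.136) = 1.5795849
1/T1 - 1/T2 = 1/323 - 1/376 = 0.000436400764
Ea = 8.314 * 1.5795849 / 0.000436400764
Ea = 30093 J/mol


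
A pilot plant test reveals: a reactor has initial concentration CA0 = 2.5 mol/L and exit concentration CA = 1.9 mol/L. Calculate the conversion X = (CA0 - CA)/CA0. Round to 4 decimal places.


X = (CA0 - CA) / CA0
X = (2.5 - 1.9) / 2.5
X = 0.6 / 2.5
X = 0.2400


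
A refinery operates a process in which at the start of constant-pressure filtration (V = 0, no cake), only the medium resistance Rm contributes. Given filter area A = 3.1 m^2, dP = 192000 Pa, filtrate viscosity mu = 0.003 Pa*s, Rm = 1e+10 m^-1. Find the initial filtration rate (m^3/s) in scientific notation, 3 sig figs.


rate = A * dP / (mu * Rm)
rate = 3.1 * 192000 / (0.003 * 1e+10)
rate = 595200.0 / 3.000e+07
rate = 1.98e-02 m^3/s


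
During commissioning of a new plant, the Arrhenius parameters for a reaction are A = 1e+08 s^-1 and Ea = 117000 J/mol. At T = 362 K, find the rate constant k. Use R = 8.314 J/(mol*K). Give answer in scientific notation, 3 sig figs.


k = A * exp(-Ea/(R*T))
k = 1e+08 * exp(-117000 / (8.314 * 362))
k = 1e+08 * exp(-38.87472)
k = 1.31e-09


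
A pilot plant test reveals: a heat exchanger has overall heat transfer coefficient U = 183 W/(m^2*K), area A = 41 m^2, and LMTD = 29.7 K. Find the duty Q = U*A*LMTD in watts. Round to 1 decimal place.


Q = U * A * LMTD
Q = 183 * 41 * 29.7
Q = 222839.1 W


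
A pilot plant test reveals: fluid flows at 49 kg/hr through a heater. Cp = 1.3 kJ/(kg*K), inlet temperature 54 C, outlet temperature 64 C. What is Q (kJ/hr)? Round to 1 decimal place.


Q = m_dot * Cp * (T2 - T1)
Q = 49 * 1.3 * (64 - 54)
Q = 49 * 1.3 * 10
Q = 637.0 kJ/hr


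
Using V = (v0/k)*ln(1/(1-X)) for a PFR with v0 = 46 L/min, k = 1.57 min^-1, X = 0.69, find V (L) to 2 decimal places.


V = (v0/k) * ln(1/(1-X))
V = (46/1.57) * ln(1/(1-0.69))
V = 29.299363 * ln(3.225806)
V = 29.299363 * 1.171183
V = 34.31 L


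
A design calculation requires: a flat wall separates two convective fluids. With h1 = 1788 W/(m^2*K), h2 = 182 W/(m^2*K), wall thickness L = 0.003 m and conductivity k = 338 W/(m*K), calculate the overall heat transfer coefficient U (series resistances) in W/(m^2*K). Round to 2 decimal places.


1/U = 1/h1 + L/k + 1/h2
1/U = 1/1788 + 0.003/338 + 1/182
1/U = 0.0005592841 + 8.8757e-06 + 0.0054945055
1/U = 0.0060626653
U = 164.94 W/(m^2*K)


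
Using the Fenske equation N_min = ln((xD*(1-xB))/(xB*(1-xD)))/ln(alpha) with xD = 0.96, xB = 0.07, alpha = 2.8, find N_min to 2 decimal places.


N_min = ln((xD*(1-xB))/(xB*(1-xD))) / ln(alpha)
Numerator inside ln: 0.8928 / 0.0028 = 318.857143
ln(318.857143) = 5.764743
ln(alpha) = ln(2.8) = 1.029619
N_min = 5.764743 / 1.029619 = 5.60


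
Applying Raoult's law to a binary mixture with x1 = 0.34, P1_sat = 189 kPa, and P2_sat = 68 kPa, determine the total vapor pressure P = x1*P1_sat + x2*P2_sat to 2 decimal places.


P = x1*P1_sat + x2*P2_sat
x2 = 1 - x1 = 1 - 0.34 = 0.66
P = 0.34*189 + 0.66*68
P = 64.26 + 44.88
P = 109.14 kPa


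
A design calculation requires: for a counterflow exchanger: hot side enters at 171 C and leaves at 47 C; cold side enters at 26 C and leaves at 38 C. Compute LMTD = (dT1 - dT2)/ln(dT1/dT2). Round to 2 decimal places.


dT1 = Th_in - Tc_out = 171 - 38 = 133
dT2 = Th_out - Tc_in = 47 - 26 = 21
LMTD = (dT1 - dT2) / ln(dT1/dT2)
LMTD = (133 - 21) / ln(133/21)
LMTD = 60.68 K


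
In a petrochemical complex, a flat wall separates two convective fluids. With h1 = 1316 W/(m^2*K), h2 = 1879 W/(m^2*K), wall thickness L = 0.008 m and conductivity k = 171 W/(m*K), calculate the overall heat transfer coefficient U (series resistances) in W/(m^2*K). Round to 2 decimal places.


1/U = 1/h1 + L/k + 1/h2
1/U = 1/1316 + 0.008/171 + 1/1879
1/U = 0.0007598784 + 4.67836e-05 + 0.000532198
1/U = 0.00133886
U = 746.90 W/(m^2*K)


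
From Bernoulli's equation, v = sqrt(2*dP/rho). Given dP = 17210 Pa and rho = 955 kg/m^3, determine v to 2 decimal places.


v = sqrt(2*dP/rho)
v = sqrt(2*17210/955)
v = sqrt(36.041885)
v = 6.00 m/s


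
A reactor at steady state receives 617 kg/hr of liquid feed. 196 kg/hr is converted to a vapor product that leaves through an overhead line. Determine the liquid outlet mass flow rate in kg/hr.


Steady-state mass balance on the main outlet: F_out = F_in - F_removed
F_out = 617 - 196
F_out = 421 kg/hr


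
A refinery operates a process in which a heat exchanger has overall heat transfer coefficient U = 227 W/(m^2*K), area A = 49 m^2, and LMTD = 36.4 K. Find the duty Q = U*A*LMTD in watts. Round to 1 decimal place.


Q = U * A * LMTD
Q = 227 * 49 * 36.4
Q = 404877.2 W


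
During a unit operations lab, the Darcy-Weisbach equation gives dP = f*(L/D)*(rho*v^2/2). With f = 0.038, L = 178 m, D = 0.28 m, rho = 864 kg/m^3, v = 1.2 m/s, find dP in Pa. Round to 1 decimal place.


dP = f * (L/D) * (rho*v^2/2)
dP = 0.038 * (178/0.28) * (864*1.2^2/2)
L/D = 635.71428571
rho*v^2/2 = 864*1.44/2 = 622.08
dP = 0.038 * 635.71428571 * 622.08
dP = 15027.7 Pa


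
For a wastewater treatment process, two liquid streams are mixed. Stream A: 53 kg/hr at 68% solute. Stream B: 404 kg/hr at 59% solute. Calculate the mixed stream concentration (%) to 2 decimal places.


Mass balance on solute: F1*x1 + F2*x2 = F3*x3
F3 = F1 + F2 = 53 + 404 = 457 kg/hr
x3 = (F1*x1 + F2*x2)/F3
x3 = (53*0.68 + 404*0.59) / 457
x3 = 60.04%


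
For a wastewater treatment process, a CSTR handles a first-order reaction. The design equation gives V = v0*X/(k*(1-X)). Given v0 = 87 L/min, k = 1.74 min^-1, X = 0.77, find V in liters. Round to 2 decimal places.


V = v0 * X / (k * (1 - X))
V = 87 * 0.77 / (1.74 * (1 - 0.77))
V = 66.99 / (1.74 * 0.23)
V = 66.99 / 0.4002
V = 167.39 L


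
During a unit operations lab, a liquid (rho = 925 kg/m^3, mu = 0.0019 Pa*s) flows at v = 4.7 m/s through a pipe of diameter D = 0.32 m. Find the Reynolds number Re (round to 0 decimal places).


Re = rho * v * D / mu
Re = 925 * 4.7 * 0.32 / 0.0019
Re = 1391.2 / 0.0019
Re = 732211


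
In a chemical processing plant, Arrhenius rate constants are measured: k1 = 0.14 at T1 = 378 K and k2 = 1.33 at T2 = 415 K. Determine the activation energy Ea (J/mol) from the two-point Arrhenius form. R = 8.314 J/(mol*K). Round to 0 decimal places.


Ea = R * ln(k2/k1) / (1/T1 - 1/T2)
ln(k2/k1) = ln(1.33/0.14) = 2.2512918
1/T1 - 1/T2 = 1/378 - 1/415 = 0.000235864091
Ea = 8.314 * 2.2512918 / 0.000235864091
Ea = 79356 J/mol


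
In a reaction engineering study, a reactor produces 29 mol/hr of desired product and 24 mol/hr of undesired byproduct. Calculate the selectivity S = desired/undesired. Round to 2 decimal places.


S = desired product rate / undesired product rate
S = 29 / 24
S = 1.21


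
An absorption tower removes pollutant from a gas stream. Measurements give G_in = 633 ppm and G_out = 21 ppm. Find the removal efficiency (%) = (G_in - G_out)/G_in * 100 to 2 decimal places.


Efficiency = (G_in - G_out) / G_in * 100%
Efficiency = (633 - 21) / 633 * 100
Efficiency = 612 / 633 * 100
Efficiency = 96.68%


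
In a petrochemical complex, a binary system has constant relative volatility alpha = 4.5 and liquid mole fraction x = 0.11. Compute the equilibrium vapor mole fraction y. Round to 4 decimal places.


y = alpha*x / (1 + (alpha-1)*x)
y = 4.5*0.11 / (1 + (4.5-1)*0.11)
y = 0.495 / (1 + 0.385)
y = 0.495 / 1.385
y = 0.3574


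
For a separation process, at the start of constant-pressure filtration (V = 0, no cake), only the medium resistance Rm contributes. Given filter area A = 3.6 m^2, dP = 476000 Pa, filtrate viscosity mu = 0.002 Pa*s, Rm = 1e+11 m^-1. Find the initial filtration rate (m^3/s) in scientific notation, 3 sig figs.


rate = A * dP / (mu * Rm)
rate = 3.6 * 476000 / (0.002 * 1e+11)
rate = 1713600.0 / 2.000e+08
rate = 8.57e-03 m^3/s


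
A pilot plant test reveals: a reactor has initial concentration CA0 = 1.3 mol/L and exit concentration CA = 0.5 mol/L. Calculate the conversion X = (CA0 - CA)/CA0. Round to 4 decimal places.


X = (CA0 - CA) / CA0
X = (1.3 - 0.5) / 1.3
X = 0.8 / 1.3
X = 0.6154


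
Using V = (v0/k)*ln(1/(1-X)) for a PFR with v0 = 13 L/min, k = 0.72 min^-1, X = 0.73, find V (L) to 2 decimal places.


V = (v0/k) * ln(1/(1-X))
V = (13/0.72) * ln(1/(1-0.73))
V = 18.055556 * ln(3.703704)
V = 18.055556 * 1.309333
V = 23.64 L


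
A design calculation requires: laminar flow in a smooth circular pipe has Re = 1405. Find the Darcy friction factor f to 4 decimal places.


f = 64 / Re
f = 64 / 1405
f = 0.0456


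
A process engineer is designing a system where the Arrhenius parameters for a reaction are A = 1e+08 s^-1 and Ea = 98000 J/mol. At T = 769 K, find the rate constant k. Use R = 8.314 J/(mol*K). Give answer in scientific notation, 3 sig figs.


k = A * exp(-Ea/(R*T))
k = 1e+08 * exp(-98000 / (8.314 * 769))
k = 1e+08 * exp(-15.328149)
k = 2.20e+01


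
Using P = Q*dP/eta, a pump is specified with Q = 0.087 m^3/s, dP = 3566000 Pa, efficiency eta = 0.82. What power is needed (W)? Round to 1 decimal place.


P = Q * dP / eta
P = 0.087 * 3566000 / 0.82
P = 310242.0 / 0.82
P = 378343.9 W


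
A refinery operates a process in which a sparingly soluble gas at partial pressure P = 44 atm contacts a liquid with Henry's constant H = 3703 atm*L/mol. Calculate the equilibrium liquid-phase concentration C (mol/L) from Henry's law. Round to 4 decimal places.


C = P / H
C = 44 / 3703
C = 0.0119 mol/L


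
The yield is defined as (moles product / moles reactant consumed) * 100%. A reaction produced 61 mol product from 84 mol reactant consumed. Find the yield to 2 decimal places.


Yield = (moles product / moles consumed) * 100%
Yield = (61 / 84) * 100
Yield = 0.7262 * 100
Yield = 72.62%


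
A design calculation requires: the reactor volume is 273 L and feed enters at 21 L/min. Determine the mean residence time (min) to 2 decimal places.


tau = V / v0
tau = 273 / 21
tau = 13.00 min


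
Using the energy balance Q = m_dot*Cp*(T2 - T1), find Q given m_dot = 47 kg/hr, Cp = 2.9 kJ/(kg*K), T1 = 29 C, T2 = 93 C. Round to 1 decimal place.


Q = m_dot * Cp * (T2 - T1)
Q = 47 * 2.9 * (93 - 29)
Q = 47 * 2.9 * 64
Q = 8723.2 kJ/hr


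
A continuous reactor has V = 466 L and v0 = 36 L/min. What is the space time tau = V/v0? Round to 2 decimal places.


tau = V / v0
tau = 466 / 36
tau = 12.94 min


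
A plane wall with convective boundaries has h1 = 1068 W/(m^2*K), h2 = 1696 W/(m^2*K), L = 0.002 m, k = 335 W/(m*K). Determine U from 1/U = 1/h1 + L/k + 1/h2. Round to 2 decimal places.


1/U = 1/h1 + L/k + 1/h2
1/U = 1/1068 + 0.002/335 + 1/1696
1/U = 0.0009363296 + 5.9701e-06 + 0.0005896226
1/U = 0.0015319223
U = 652.77 W/(m^2*K)


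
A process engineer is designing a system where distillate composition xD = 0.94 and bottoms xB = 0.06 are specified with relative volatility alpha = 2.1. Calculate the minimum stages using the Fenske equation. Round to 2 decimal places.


N_min = ln((xD*(1-xB))/(xB*(1-xD))) / ln(alpha)
Numerator inside ln: 0.8836 / 0.0036 = 245.444444
ln(245.444444) = 5.503071
ln(alpha) = ln(2.1) = 0.741937
N_min = 5.503071 / 0.741937 = 7.42


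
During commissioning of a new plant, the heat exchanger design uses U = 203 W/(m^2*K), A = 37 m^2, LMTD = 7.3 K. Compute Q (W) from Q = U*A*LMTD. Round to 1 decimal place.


Q = U * A * LMTD
Q = 203 * 37 * 7.3
Q = 54830.3 W


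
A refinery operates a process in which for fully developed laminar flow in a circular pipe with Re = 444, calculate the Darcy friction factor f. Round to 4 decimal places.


f = 64 / Re
f = 64 / 444
f = 0.1441


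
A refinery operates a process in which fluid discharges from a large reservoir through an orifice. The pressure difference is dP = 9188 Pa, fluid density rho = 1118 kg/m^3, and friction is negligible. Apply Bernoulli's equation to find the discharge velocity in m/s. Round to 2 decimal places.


v = sqrt(2*dP/rho)
v = sqrt(2*9188/1118)
v = sqrt(16.436494)
v = 4.05 m/s


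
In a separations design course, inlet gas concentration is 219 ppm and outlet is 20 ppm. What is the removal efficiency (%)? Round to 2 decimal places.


Efficiency = (G_in - G_out) / G_in * 100%
Efficiency = (219 - 20) / 219 * 100
Efficiency = 199 / 219 * 100
Efficiency = 90.87%


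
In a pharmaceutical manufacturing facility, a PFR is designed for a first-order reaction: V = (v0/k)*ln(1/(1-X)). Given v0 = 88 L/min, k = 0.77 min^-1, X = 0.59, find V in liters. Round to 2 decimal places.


V = (v0/k) * ln(1/(1-X))
V = (88/0.77) * ln(1/(1-0.59))
V = 114.285714 * ln(2.439024)
V = 114.285714 * 0.891598
V = 101.90 L


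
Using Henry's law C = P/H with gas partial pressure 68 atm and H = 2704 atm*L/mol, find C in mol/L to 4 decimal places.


C = P / H
C = 68 / 2704
C = 0.0251 mol/L


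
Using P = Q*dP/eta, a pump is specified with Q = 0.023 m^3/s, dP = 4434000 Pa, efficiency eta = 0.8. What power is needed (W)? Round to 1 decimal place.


P = Q * dP / eta
P = 0.023 * 4434000 / 0.8
P = 101982.0 / 0.8
P = 127477.5 W


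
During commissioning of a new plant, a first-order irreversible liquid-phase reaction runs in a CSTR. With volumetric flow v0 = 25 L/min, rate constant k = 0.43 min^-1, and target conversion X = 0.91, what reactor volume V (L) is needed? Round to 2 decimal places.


V = v0 * X / (k * (1 - X))
V = 25 * 0.91 / (0.43 * (1 - 0.91))
V = 22.75 / (0.43 * 0.09)
V = 22.75 / 0.0387
V = 587.86 L


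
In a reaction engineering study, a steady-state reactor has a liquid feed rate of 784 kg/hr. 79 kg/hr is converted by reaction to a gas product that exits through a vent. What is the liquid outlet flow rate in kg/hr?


Steady-state mass balance on the main outlet: F_out = F_in - F_removed
F_out = 784 - 79
F_out = 705 kg/hr


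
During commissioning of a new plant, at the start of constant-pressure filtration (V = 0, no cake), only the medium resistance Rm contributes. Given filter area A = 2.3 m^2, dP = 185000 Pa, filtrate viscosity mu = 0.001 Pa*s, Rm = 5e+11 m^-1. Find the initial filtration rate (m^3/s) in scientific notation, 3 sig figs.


rate = A * dP / (mu * Rm)
rate = 2.3 * 185000 / (0.001 * 5e+11)
rate = 425500.0 / 5.000e+08
rate = 8.51e-04 m^3/s


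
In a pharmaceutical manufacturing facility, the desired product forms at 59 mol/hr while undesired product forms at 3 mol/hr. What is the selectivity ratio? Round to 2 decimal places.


S = desired product rate / undesired product rate
S = 59 / 3
S = 19.67


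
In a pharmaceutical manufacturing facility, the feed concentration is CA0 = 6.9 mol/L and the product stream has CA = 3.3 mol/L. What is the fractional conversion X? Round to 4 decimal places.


X = (CA0 - CA) / CA0
X = (6.9 - 3.3) / 6.9
X = 3.6 / 6.9
X = 0.5217


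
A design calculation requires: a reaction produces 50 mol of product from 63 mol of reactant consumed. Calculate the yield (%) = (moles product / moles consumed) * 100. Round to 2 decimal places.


Yield = (moles product / moles consumed) * 100%
Yield = (50 / 63) * 100
Yield = 0.7937 * 100
Yield = 79.37%


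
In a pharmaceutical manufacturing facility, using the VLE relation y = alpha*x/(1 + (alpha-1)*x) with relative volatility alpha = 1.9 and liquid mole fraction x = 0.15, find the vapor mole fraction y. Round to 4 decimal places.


y = alpha*x / (1 + (alpha-1)*x)
y = 1.9*0.15 / (1 + (1.9-1)*0.15)
y = 0.285 / (1 + 0.135)
y = 0.285 / 1.135
y = 0.2511


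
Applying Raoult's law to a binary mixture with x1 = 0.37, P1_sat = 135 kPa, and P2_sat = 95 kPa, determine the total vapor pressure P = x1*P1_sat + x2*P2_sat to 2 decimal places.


P = x1*P1_sat + x2*P2_sat
x2 = 1 - x1 = 1 - 0.37 = 0.63
P = 0.37*135 + 0.63*95
P = 49.95 + 59.85
P = 109.80 kPa


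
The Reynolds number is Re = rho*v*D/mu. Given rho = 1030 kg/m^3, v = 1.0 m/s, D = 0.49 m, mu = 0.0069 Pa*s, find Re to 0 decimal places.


Re = rho * v * D / mu
Re = 1030 * 1.0 * 0.49 / 0.0069
Re = 504.7 / 0.0069
Re = 73145


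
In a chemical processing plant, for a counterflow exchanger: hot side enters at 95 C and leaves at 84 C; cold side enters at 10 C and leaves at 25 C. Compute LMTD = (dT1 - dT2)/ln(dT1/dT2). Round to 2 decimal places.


dT1 = Th_in - Tc_out = 95 - 25 = 70
dT2 = Th_out - Tc_in = 84 - 10 = 74
LMTD = (dT1 - dT2) / ln(dT1/dT2)
LMTD = (70 - 74) / ln(70/74)
LMTD = 71.98 K


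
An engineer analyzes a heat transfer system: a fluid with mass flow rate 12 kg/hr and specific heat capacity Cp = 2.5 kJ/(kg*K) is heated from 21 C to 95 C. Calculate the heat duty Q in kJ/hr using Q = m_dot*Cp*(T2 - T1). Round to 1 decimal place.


Q = m_dot * Cp * (T2 - T1)
Q = 12 * 2.5 * (95 - 21)
Q = 12 * 2.5 * 74
Q = 2220.0 kJ/hr


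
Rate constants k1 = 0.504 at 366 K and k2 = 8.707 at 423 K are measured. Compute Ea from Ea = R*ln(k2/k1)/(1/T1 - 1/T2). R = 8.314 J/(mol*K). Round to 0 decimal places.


Ea = R * ln(k2/k1) / (1/T1 - 1/T2)
ln(k2/k1) = ln(8.707/0.504) = 2.8493063
1/T1 - 1/T2 = 1/366 - 1/423 = 0.000368174243
Ea = 8.314 * 2.8493063 / 0.000368174243
Ea = 64342 J/mol


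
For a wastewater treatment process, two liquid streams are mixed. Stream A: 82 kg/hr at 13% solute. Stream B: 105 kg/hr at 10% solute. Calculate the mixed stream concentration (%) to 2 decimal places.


Mass balance on solute: F1*x1 + F2*x2 = F3*x3
F3 = F1 + F2 = 82 + 105 = 187 kg/hr
x3 = (F1*x1 + F2*x2)/F3
x3 = (82*0.13 + 105*0.1) / 187
x3 = 11.32%


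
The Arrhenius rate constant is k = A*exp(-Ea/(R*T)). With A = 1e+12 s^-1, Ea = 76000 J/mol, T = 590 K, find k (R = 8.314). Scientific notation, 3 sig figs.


k = A * exp(-Ea/(R*T))
k = 1e+12 * exp(-76000 / (8.314 * 590))
k = 1e+12 * exp(-15.493572)
k = 1.87e+05


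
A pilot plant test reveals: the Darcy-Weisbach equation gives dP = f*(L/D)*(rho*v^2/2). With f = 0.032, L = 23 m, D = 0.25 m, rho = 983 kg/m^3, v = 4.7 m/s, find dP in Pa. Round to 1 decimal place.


dP = f * (L/D) * (rho*v^2/2)
dP = 0.032 * (23/0.25) * (983*4.7^2/2)
L/D = 92.0
rho*v^2/2 = 983*22.09/2 = 10857.235
dP = 0.032 * 92.0 * 10857.235
dP = 31963.7 Pa


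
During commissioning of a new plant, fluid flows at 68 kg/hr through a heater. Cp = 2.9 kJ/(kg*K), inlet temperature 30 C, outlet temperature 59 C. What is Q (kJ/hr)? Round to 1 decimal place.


Q = m_dot * Cp * (T2 - T1)
Q = 68 * 2.9 * (59 - 30)
Q = 68 * 2.9 * 29
Q = 5718.8 kJ/hr


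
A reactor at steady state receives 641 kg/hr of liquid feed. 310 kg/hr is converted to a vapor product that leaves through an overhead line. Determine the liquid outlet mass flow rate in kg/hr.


Steady-state mass balance on the main outlet: F_out = F_in - F_removed
F_out = 641 - 310
F_out = 331 kg/hr


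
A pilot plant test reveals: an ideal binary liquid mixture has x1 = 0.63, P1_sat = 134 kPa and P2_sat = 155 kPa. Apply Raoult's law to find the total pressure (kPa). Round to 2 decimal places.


P = x1*P1_sat + x2*P2_sat
x2 = 1 - x1 = 1 - 0.63 = 0.37
P = 0.63*134 + 0.37*155
P = 84.42 + 57.35
P = 141.77 kPa


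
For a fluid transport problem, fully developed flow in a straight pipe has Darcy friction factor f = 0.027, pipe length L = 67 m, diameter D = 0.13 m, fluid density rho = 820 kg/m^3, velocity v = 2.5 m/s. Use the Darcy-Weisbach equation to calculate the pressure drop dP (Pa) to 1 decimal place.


dP = f * (L/D) * (rho*v^2/2)
dP = 0.027 * (67/0.13) * (820*2.5^2/2)
L/D = 515.38461538
rho*v^2/2 = 820*6.25/2 = 2562.5
dP = 0.027 * 515.38461538 * 2562.5
dP = 35658.2 Pa


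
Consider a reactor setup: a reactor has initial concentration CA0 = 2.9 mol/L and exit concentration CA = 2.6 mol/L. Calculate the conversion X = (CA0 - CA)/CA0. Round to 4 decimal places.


X = (CA0 - CA) / CA0
X = (2.9 - 2.6) / 2.9
X = 0.3 / 2.9
X = 0.1034


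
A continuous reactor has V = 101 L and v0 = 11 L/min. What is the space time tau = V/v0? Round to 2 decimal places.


tau = V / v0
tau = 101 / 11
tau = 9.18 min


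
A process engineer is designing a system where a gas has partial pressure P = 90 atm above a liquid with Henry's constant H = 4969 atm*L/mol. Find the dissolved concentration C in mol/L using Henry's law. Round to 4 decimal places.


C = P / H
C = 90 / 4969
C = 0.0181 mol/L


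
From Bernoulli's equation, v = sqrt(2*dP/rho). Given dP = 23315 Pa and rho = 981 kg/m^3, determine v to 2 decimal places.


v = sqrt(2*dP/rho)
v = sqrt(2*23315/981)
v = sqrt(47.533129)
v = 6.89 m/s


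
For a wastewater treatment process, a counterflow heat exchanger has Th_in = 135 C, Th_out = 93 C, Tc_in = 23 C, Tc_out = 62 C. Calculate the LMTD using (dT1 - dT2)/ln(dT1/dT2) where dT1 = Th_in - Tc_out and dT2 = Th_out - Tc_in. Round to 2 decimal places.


dT1 = Th_in - Tc_out = 135 - 62 = 73
dT2 = Th_out - Tc_in = 93 - 23 = 70
LMTD = (dT1 - dT2) / ln(dT1/dT2)
LMTD = (73 - 70) / ln(73/70)
LMTD = 71.49 K


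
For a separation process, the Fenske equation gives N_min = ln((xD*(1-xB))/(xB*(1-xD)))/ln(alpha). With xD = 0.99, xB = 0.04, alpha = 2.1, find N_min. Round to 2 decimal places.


N_min = ln((xD*(1-xB))/(xB*(1-xD))) / ln(alpha)
Numerator inside ln: 0.9504 / 0.0004 = 2376.0
ln(2376.0) = 7.773174
ln(alpha) = ln(2.1) = 0.741937
N_min = 7.773174 / 0.741937 = 10.48


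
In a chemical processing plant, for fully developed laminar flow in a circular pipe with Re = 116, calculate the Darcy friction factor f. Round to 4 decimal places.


f = 64 / Re
f = 64 / 116
f = 0.5517


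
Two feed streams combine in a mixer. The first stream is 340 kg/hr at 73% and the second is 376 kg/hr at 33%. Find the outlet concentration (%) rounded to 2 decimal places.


Mass balance on solute: F1*x1 + F2*x2 = F3*x3
F3 = F1 + F2 = 340 + 376 = 716 kg/hr
x3 = (F1*x1 + F2*x2)/F3
x3 = (340*0.73 + 376*0.33) / 716
x3 = 51.99%


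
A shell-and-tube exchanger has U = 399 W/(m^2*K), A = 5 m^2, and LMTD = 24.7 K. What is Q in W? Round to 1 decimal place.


Q = U * A * LMTD
Q = 399 * 5 * 24.7
Q = 49276.5 W


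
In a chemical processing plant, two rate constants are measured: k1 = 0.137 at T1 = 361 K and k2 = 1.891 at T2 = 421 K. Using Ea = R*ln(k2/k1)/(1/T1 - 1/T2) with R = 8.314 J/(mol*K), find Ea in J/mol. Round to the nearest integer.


Ea = R * ln(k2/k1) / (1/T1 - 1/T2)
ln(k2/k1) = ln(1.891/0.137) = 2.6248801
1/T1 - 1/T2 = 1/361 - 1/421 = 0.00039478619
Ea = 8.314 * 2.6248801 / 0.00039478619
Ea = 55279 J/mol


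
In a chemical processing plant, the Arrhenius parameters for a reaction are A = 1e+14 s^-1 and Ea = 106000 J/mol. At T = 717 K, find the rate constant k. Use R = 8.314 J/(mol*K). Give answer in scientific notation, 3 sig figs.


k = A * exp(-Ea/(R*T))
k = 1e+14 * exp(-106000 / (8.314 * 717))
k = 1e+14 * exp(-17.78184)
k = 1.89e+06


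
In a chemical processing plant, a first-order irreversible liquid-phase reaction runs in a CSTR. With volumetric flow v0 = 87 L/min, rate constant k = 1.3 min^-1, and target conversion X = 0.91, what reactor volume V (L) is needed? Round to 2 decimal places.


V = v0 * X / (k * (1 - X))
V = 87 * 0.91 / (1.3 * (1 - 0.91))
V = 79.17 / (1.3 * 0.09)
V = 79.17 / 0.117
V = 676.67 L


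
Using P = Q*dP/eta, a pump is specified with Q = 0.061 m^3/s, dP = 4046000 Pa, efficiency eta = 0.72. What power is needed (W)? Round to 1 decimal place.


P = Q * dP / eta
P = 0.061 * 4046000 / 0.72
P = 246806.0 / 0.72
P = 342786.1 W


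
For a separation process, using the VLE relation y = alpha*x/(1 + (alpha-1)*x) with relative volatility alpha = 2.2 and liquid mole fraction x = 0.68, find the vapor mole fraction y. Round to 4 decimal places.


y = alpha*x / (1 + (alpha-1)*x)
y = 2.2*0.68 / (1 + (2.2-1)*0.68)
y = 1.496 / (1 + 0.816)
y = 1.496 / 1.816
y = 0.8238


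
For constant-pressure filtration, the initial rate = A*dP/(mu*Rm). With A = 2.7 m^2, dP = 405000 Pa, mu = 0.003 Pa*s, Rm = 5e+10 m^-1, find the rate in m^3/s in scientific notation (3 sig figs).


rate = A * dP / (mu * Rm)
rate = 2.7 * 405000 / (0.003 * 5e+10)
rate = 1093500.0 / 1.500e+08
rate = 7.29e-03 m^3/s


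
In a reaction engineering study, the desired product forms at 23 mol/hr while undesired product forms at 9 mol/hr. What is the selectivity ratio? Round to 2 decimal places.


S = desired product rate / undesired product rate
S = 23 / 9
S = 2.56
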